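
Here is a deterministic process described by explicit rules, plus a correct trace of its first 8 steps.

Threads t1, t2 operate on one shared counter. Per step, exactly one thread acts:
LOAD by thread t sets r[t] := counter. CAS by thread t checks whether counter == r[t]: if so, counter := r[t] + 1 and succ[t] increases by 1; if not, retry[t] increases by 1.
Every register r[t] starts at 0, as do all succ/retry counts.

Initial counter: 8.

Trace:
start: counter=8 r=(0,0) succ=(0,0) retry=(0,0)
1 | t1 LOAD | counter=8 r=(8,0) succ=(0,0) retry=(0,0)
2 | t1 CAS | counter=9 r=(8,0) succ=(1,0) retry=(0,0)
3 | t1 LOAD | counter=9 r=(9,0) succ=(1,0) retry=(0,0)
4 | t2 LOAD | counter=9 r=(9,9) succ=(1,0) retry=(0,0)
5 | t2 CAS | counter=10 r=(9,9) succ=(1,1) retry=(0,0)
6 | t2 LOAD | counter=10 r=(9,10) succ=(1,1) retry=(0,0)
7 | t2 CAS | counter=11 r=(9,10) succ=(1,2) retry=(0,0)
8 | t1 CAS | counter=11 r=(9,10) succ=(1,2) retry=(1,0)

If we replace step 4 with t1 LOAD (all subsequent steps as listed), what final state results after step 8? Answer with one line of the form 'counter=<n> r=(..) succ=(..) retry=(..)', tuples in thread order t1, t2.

counter=10 r=(9,9) succ=(1,1) retry=(1,1)

(re-executing from step 4 with the substitution; state before step 4: counter=9 r=(9,0) succ=(1,0) retry=(0,0))
4 | t1 LOAD | counter=9 r=(9,0) succ=(1,0) retry=(0,0)
5 | t2 CAS | counter=9 r=(9,0) succ=(1,0) retry=(0,1)
6 | t2 LOAD | counter=9 r=(9,9) succ=(1,0) retry=(0,1)
7 | t2 CAS | counter=10 r=(9,9) succ=(1,1) retry=(0,1)
8 | t1 CAS | counter=10 r=(9,9) succ=(1,1) retry=(1,1)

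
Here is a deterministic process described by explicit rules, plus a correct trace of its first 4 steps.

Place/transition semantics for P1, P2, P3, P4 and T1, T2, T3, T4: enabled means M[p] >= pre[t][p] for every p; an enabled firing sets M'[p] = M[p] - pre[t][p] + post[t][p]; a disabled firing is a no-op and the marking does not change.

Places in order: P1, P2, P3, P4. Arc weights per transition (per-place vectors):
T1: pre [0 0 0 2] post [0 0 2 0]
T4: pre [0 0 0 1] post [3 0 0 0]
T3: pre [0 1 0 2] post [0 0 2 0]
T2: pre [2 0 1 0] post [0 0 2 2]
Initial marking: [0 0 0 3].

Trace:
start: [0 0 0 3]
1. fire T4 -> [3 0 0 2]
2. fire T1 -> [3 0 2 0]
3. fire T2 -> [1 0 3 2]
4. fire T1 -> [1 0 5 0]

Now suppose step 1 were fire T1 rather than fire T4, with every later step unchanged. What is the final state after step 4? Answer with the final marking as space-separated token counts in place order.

0 0 2 1

(re-executing from step 1 with the substitution; state before step 1: [0 0 0 3])
1. fire T1 -> [0 0 2 1]
2. fire T1 -> [0 0 2 1]
3. fire T2 -> [0 0 2 1]
4. fire T1 -> [0 0 2 1]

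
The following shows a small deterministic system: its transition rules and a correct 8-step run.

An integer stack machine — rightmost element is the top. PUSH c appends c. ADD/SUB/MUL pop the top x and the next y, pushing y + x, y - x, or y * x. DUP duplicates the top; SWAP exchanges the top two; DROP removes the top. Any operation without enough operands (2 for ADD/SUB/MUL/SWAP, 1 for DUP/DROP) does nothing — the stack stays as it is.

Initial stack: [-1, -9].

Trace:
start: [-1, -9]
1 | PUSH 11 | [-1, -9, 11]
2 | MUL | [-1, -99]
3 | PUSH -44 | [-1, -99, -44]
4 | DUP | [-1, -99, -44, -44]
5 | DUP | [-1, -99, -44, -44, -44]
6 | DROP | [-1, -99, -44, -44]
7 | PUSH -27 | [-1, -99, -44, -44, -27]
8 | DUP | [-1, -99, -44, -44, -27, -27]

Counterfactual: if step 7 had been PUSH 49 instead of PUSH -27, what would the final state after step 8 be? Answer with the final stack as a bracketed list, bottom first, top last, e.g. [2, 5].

(re-executing from step 7 with the substitution; state before step 7: [-1, -99, -44, -44])
7 | PUSH 49 | [-1, -99, -44, -44, 49]
8 | DUP | [-1, -99, -44, -44, 49, 49]

[-1, -99, -44, -44, 49, 49]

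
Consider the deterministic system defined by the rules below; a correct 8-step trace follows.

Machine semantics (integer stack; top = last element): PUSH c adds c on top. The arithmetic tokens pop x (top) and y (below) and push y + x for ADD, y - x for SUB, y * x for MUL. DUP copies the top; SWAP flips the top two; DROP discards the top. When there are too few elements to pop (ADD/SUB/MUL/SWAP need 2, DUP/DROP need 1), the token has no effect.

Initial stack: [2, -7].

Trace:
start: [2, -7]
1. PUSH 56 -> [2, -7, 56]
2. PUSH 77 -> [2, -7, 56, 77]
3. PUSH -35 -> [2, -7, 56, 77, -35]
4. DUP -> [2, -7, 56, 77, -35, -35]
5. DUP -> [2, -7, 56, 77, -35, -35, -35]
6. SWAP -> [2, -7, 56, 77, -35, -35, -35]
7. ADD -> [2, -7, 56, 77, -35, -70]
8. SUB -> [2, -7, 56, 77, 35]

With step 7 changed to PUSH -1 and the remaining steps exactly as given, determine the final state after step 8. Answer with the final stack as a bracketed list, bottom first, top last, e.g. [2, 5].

(re-executing from step 7 with the substitution; state before step 7: [2, -7, 56, 77, -35, -35, -35])
7. PUSH -1 -> [2, -7, 56, 77, -35, -35, -35, -1]
8. SUB -> [2, -7, 56, 77, -35, -35, -34]

[2, -7, 56, 77, -35, -35, -34]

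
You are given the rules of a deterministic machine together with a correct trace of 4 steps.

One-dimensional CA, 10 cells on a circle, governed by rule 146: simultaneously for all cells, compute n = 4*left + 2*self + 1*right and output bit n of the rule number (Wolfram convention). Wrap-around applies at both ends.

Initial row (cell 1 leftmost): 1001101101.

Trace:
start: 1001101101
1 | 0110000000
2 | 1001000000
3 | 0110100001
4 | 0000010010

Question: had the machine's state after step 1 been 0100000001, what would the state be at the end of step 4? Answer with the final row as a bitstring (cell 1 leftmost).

state after step 1 := 0100000001
2 | 0010000010
3 | 0101000101
4 | 0000101000

0000101000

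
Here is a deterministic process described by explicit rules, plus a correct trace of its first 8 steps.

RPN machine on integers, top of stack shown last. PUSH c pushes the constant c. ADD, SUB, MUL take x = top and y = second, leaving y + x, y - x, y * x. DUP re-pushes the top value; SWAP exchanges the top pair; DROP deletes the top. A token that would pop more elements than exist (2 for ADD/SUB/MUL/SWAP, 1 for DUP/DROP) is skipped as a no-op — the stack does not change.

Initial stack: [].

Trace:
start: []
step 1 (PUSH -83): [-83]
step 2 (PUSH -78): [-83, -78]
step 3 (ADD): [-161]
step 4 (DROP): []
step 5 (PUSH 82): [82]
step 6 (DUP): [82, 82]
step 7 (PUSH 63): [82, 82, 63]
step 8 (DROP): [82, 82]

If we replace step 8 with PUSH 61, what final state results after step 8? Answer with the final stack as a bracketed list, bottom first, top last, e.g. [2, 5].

(re-executing from step 8 with the substitution; state before step 8: [82, 82, 63])
step 8 (PUSH 61): [82, 82, 63, 61]

[82, 82, 63, 61]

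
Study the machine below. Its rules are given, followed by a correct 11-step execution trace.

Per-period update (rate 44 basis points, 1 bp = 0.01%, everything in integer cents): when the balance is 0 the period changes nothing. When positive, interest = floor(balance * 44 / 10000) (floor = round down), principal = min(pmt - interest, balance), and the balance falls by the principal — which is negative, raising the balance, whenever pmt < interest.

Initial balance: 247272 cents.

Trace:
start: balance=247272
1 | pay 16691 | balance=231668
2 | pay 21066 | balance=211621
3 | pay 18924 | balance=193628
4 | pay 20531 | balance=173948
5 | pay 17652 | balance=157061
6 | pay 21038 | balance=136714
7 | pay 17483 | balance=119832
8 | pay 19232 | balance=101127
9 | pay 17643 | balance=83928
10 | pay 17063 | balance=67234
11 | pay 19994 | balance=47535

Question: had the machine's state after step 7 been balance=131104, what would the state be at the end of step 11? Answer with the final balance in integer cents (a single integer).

state after step 7 := balance=131104
8 | pay 19232 | balance=112448
9 | pay 17643 | balance=95299
10 | pay 17063 | balance=78655
11 | pay 19994 | balance=59007

59007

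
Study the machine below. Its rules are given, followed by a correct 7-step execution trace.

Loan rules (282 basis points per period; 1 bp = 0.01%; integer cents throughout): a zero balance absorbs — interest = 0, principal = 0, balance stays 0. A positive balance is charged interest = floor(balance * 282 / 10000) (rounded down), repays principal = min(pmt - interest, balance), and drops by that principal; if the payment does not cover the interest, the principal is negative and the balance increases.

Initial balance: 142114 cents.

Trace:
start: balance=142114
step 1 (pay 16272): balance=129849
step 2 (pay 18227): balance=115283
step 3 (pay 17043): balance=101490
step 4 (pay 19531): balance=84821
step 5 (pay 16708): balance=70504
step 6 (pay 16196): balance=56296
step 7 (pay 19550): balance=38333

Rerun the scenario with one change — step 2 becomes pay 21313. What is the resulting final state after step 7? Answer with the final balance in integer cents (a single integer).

(re-executing from step 2 with the substitution; state before step 2: balance=129849)
step 2 (pay 21313): balance=112197
step 3 (pay 17043): balance=98317
step 4 (pay 19531): balance=81558
step 5 (pay 16708): balance=67149
step 6 (pay 16196): balance=52846
step 7 (pay 19550): balance=34786

34786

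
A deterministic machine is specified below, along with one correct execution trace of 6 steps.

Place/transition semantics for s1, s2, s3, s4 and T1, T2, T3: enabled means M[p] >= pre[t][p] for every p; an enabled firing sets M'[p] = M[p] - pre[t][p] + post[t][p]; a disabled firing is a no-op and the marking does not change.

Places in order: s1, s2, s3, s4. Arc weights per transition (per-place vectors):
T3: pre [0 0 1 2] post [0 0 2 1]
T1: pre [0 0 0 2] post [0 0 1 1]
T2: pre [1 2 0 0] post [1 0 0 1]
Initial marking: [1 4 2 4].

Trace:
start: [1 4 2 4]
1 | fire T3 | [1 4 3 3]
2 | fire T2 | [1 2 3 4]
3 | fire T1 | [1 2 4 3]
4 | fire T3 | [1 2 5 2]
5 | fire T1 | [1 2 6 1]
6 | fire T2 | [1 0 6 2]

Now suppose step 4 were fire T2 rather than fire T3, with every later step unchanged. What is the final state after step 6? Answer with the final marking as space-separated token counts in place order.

(re-executing from step 4 with the substitution; state before step 4: [1 2 4 3])
4 | fire T2 | [1 0 4 4]
5 | fire T1 | [1 0 5 3]
6 | fire T2 | [1 0 5 3]

1 0 5 3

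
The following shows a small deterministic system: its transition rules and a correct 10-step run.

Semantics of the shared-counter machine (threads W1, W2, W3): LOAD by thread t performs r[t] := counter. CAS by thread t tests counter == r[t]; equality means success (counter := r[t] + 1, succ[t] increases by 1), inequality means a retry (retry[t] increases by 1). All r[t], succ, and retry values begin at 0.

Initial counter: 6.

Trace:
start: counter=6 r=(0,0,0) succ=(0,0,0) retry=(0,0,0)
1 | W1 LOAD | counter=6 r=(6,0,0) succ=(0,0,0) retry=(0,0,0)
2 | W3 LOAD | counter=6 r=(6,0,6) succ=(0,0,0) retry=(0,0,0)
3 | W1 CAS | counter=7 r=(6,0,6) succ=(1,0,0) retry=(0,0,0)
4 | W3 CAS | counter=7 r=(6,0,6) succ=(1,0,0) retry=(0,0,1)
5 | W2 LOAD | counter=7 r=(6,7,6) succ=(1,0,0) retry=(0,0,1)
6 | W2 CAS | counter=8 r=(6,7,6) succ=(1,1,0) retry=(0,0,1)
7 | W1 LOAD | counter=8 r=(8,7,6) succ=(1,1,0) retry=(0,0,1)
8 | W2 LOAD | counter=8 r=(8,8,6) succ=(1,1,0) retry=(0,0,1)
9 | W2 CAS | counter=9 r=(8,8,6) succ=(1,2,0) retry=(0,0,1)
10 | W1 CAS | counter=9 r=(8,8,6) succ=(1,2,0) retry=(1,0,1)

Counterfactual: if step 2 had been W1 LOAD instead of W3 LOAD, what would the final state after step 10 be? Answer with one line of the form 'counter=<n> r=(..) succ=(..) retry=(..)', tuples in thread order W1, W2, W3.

counter=9 r=(8,8,0) succ=(1,2,0) retry=(1,0,1)

(re-executing from step 2 with the substitution; state before step 2: counter=6 r=(6,0,0) succ=(0,0,0) retry=(0,0,0))
2 | W1 LOAD | counter=6 r=(6,0,0) succ=(0,0,0) retry=(0,0,0)
3 | W1 CAS | counter=7 r=(6,0,0) succ=(1,0,0) retry=(0,0,0)
4 | W3 CAS | counter=7 r=(6,0,0) succ=(1,0,0) retry=(0,0,1)
5 | W2 LOAD | counter=7 r=(6,7,0) succ=(1,0,0) retry=(0,0,1)
6 | W2 CAS | counter=8 r=(6,7,0) succ=(1,1,0) retry=(0,0,1)
7 | W1 LOAD | counter=8 r=(8,7,0) succ=(1,1,0) retry=(0,0,1)
8 | W2 LOAD | counter=8 r=(8,8,0) succ=(1,1,0) retry=(0,0,1)
9 | W2 CAS | counter=9 r=(8,8,0) succ=(1,2,0) retry=(0,0,1)
10 | W1 CAS | counter=9 r=(8,8,0) succ=(1,2,0) retry=(1,0,1)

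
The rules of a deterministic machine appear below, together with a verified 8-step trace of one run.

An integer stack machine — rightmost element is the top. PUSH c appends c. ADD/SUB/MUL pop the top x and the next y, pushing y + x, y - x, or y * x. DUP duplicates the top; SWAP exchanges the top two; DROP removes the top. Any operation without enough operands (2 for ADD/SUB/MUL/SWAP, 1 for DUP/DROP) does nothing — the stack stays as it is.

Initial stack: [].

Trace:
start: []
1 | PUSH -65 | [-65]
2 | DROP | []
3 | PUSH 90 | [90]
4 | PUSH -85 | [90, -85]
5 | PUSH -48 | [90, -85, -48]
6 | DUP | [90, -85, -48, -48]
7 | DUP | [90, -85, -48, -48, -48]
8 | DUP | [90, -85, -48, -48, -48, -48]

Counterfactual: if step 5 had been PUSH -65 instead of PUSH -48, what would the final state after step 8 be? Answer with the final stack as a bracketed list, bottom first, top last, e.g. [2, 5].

[90, -85, -65, -65, -65, -65]

(re-executing from step 5 with the substitution; state before step 5: [90, -85])
5 | PUSH -65 | [90, -85, -65]
6 | DUP | [90, -85, -65, -65]
7 | DUP | [90, -85, -65, -65, -65]
8 | DUP | [90, -85, -65, -65, -65, -65]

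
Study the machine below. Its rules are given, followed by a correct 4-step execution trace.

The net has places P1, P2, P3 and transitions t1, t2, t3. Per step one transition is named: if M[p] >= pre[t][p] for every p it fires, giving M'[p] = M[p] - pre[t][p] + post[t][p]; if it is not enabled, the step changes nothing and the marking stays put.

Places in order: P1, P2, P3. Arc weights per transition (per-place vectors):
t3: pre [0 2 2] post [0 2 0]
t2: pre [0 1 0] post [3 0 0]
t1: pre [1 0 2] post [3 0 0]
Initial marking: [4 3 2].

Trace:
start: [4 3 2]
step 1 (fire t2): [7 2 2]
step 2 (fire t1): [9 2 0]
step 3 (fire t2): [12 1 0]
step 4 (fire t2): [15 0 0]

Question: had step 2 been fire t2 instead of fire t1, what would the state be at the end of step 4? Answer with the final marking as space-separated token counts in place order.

(re-executing from step 2 with the substitution; state before step 2: [7 2 2])
step 2 (fire t2): [10 1 2]
step 3 (fire t2): [13 0 2]
step 4 (fire t2): [13 0 2]

13 0 2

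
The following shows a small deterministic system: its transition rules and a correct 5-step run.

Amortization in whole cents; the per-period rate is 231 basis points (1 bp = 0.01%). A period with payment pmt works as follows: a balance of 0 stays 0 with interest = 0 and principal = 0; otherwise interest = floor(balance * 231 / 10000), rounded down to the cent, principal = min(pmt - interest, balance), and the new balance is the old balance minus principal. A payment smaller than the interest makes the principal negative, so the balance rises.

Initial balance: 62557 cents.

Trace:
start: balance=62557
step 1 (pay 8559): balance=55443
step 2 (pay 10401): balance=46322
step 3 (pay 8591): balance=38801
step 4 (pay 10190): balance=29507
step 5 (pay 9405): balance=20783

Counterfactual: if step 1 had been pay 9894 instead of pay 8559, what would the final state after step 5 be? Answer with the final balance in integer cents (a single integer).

(re-executing from step 1 with the substitution; state before step 1: balance=62557)
step 1 (pay 9894): balance=54108
step 2 (pay 10401): balance=44956
step 3 (pay 8591): balance=37403
step 4 (pay 10190): balance=28077
step 5 (pay 9405): balance=19320

19320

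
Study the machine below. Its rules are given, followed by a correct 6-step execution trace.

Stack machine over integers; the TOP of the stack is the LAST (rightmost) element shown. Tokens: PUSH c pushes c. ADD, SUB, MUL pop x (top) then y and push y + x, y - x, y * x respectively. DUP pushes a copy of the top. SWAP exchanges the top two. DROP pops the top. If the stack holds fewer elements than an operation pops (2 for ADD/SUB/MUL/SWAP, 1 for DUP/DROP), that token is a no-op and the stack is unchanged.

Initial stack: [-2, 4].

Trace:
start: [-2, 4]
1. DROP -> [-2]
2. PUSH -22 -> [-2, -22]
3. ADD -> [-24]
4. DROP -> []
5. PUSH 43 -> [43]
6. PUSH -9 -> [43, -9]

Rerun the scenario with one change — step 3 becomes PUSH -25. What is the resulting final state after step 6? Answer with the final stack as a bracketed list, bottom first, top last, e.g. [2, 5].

[-2, -22, 43, -9]

(re-executing from step 3 with the substitution; state before step 3: [-2, -22])
3. PUSH -25 -> [-2, -22, -25]
4. DROP -> [-2, -22]
5. PUSH 43 -> [-2, -22, 43]
6. PUSH -9 -> [-2, -22, 43, -9]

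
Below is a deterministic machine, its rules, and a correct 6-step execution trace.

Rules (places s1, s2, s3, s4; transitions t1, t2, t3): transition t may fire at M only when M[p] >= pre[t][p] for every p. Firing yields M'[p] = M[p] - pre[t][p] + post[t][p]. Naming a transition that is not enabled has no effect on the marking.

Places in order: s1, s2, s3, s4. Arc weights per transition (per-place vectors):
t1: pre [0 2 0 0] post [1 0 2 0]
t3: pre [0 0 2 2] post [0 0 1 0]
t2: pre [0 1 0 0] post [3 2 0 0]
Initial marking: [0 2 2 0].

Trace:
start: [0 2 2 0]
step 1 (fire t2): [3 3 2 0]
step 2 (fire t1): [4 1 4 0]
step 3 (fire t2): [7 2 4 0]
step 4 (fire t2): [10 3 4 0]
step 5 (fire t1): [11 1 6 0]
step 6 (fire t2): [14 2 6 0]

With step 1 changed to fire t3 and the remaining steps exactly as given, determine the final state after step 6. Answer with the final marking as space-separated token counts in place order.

(re-executing from step 1 with the substitution; state before step 1: [0 2 2 0])
step 1 (fire t3): [0 2 2 0]
step 2 (fire t1): [1 0 4 0]
step 3 (fire t2): [1 0 4 0]
step 4 (fire t2): [1 0 4 0]
step 5 (fire t1): [1 0 4 0]
step 6 (fire t2): [1 0 4 0]

1 0 4 0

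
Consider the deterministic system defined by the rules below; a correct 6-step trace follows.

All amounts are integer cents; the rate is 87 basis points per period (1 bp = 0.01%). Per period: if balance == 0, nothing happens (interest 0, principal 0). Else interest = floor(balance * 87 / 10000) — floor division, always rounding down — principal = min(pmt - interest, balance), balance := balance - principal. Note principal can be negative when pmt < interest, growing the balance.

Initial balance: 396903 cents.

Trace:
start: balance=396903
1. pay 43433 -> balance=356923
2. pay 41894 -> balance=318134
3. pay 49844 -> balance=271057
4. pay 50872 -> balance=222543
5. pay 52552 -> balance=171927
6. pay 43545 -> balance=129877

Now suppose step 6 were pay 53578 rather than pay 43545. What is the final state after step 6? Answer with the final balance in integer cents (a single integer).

119844

(re-executing from step 6 with the substitution; state before step 6: balance=171927)
6. pay 53578 -> balance=119844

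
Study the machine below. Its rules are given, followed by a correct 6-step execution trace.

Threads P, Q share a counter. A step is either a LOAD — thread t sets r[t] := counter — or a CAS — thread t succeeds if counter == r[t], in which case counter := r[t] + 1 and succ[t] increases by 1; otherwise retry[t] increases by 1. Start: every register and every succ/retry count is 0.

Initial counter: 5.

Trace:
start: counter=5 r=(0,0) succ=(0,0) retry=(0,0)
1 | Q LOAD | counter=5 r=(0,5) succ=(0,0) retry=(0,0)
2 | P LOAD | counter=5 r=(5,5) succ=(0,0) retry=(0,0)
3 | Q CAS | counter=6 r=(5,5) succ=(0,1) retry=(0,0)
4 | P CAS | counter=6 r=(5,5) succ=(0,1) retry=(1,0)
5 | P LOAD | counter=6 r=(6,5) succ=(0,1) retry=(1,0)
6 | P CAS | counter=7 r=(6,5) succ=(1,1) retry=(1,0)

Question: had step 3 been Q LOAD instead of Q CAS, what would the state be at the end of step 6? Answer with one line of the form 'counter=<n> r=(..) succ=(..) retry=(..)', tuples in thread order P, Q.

counter=7 r=(6,5) succ=(2,0) retry=(0,0)

(re-executing from step 3 with the substitution; state before step 3: counter=5 r=(5,5) succ=(0,0) retry=(0,0))
3 | Q LOAD | counter=5 r=(5,5) succ=(0,0) retry=(0,0)
4 | P CAS | counter=6 r=(5,5) succ=(1,0) retry=(0,0)
5 | P LOAD | counter=6 r=(6,5) succ=(1,0) retry=(0,0)
6 | P CAS | counter=7 r=(6,5) succ=(2,0) retry=(0,0)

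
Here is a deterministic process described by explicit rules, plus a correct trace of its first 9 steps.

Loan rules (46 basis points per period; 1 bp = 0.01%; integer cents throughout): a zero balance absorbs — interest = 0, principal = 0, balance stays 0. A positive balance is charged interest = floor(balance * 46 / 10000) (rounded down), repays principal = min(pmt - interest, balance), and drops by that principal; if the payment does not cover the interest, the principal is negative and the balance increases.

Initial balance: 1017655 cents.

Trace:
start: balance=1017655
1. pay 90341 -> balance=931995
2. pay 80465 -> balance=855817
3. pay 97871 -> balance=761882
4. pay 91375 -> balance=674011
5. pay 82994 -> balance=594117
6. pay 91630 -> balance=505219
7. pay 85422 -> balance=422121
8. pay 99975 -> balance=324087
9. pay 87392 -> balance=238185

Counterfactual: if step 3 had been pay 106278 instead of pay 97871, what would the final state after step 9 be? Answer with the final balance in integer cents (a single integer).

(re-executing from step 3 with the substitution; state before step 3: balance=855817)
3. pay 106278 -> balance=753475
4. pay 91375 -> balance=665565
5. pay 82994 -> balance=585632
6. pay 91630 -> balance=496695
7. pay 85422 -> balance=413557
8. pay 99975 -> balance=315484
9. pay 87392 -> balance=229543

229543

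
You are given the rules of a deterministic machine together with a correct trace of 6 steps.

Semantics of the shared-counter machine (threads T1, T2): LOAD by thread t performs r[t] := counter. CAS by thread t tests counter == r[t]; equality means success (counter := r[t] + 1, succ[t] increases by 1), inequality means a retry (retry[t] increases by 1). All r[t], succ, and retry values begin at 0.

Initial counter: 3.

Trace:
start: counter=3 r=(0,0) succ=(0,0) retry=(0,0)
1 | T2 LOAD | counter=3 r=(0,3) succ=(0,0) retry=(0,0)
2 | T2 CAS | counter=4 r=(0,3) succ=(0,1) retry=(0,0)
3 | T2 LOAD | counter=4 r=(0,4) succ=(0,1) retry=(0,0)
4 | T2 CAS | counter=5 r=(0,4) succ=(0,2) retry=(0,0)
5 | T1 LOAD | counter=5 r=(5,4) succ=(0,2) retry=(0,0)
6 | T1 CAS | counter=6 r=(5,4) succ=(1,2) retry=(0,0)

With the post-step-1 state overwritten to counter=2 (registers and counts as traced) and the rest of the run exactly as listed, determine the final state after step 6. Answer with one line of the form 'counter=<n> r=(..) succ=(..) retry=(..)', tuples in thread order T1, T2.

state after step 1 := counter=2 r=(0,3) succ=(0,0) retry=(0,0)
2 | T2 CAS | counter=2 r=(0,3) succ=(0,0) retry=(0,1)
3 | T2 LOAD | counter=2 r=(0,2) succ=(0,0) retry=(0,1)
4 | T2 CAS | counter=3 r=(0,2) succ=(0,1) retry=(0,1)
5 | T1 LOAD | counter=3 r=(3,2) succ=(0,1) retry=(0,1)
6 | T1 CAS | counter=4 r=(3,2) succ=(1,1) retry=(0,1)

counter=4 r=(3,2) succ=(1,1) retry=(0,1)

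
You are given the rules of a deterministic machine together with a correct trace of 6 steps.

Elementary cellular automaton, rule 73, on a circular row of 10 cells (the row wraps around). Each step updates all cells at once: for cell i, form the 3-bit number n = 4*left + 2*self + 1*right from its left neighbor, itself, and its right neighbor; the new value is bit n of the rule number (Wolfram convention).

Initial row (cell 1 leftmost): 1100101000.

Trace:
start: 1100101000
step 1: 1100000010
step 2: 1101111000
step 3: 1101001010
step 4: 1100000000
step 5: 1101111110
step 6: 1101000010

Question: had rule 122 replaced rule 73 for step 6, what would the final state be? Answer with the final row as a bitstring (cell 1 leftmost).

(re-executing step 6 under rule 122; state before step 6: 1101111110)
step 6: 1111000011

1111000011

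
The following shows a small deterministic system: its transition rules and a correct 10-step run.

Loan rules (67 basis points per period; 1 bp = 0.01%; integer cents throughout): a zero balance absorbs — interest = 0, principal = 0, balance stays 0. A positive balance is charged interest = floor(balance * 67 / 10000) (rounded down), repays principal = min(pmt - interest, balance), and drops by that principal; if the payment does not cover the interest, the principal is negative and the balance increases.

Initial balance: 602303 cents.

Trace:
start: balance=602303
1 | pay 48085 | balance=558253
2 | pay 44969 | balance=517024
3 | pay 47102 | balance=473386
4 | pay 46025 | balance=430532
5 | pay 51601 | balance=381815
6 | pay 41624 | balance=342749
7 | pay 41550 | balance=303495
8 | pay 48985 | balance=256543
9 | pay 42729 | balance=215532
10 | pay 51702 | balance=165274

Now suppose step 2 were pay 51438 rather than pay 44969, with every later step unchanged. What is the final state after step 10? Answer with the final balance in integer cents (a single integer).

158448

(re-executing from step 2 with the substitution; state before step 2: balance=558253)
2 | pay 51438 | balance=510555
3 | pay 47102 | balance=466873
4 | pay 46025 | balance=423976
5 | pay 51601 | balance=375215
6 | pay 41624 | balance=336104
7 | pay 41550 | balance=296805
8 | pay 48985 | balance=249808
9 | pay 42729 | balance=208752
10 | pay 51702 | balance=158448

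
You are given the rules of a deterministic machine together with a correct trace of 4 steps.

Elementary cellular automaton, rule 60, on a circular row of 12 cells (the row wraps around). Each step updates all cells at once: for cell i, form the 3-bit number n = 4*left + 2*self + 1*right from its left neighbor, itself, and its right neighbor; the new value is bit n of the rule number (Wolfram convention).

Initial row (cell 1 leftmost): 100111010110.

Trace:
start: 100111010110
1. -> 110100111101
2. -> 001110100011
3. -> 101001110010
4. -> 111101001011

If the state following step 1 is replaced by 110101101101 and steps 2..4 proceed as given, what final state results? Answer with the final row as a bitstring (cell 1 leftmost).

state after step 1 := 110101101101
2. -> 001111011011
3. -> 101000110110
4. -> 111100101101

111100101101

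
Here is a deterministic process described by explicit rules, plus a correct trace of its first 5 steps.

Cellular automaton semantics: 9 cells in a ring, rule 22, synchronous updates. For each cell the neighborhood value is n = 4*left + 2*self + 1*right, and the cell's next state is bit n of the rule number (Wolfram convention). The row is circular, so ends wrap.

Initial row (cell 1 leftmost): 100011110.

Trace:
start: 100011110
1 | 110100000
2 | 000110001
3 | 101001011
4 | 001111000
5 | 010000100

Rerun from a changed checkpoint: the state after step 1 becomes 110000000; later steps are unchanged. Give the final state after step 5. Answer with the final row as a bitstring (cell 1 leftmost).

000110110

state after step 1 := 110000000
2 | 001000001
3 | 111100011
4 | 000010100
5 | 000110110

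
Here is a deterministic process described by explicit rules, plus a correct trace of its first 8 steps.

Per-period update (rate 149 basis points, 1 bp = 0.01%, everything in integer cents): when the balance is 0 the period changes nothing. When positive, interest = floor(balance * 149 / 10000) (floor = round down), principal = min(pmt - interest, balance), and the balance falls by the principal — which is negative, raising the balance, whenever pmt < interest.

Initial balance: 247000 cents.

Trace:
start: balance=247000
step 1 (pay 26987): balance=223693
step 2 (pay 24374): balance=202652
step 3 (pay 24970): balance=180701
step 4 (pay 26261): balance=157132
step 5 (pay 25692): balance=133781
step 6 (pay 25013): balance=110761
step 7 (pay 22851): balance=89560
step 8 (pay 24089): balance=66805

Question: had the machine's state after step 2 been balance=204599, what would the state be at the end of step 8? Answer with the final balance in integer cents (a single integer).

68932

state after step 2 := balance=204599
step 3 (pay 24970): balance=182677
step 4 (pay 26261): balance=159137
step 5 (pay 25692): balance=135816
step 6 (pay 25013): balance=112826
step 7 (pay 22851): balance=91656
step 8 (pay 24089): balance=68932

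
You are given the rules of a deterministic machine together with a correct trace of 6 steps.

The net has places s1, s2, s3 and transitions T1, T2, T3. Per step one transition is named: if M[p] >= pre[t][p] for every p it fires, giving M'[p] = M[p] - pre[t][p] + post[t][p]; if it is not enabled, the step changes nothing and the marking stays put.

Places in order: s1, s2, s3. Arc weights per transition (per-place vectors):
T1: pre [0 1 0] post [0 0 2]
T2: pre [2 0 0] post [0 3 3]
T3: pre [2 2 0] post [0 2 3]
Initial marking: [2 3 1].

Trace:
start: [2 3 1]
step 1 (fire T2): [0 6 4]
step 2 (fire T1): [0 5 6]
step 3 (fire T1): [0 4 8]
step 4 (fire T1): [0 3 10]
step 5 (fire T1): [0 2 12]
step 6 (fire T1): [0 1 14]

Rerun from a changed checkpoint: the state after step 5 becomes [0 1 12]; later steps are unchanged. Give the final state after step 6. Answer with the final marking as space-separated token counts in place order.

0 0 14

state after step 5 := [0 1 12]
step 6 (fire T1): [0 0 14]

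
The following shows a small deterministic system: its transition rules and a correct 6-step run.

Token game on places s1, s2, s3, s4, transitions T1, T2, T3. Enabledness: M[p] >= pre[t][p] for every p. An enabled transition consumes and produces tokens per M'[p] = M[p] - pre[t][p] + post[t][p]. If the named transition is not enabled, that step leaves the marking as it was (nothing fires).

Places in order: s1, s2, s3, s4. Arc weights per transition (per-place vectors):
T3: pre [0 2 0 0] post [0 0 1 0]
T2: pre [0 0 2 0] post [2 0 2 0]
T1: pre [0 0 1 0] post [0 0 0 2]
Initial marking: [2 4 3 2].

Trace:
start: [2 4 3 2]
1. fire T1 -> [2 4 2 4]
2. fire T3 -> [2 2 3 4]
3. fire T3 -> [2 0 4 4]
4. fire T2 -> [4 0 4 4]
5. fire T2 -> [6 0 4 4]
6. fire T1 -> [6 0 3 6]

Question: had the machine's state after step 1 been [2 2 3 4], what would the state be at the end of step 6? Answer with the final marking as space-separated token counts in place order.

state after step 1 := [2 2 3 4]
2. fire T3 -> [2 0 4 4]
3. fire T3 -> [2 0 4 4]
4. fire T2 -> [4 0 4 4]
5. fire T2 -> [6 0 4 4]
6. fire T1 -> [6 0 3 6]

6 0 3 6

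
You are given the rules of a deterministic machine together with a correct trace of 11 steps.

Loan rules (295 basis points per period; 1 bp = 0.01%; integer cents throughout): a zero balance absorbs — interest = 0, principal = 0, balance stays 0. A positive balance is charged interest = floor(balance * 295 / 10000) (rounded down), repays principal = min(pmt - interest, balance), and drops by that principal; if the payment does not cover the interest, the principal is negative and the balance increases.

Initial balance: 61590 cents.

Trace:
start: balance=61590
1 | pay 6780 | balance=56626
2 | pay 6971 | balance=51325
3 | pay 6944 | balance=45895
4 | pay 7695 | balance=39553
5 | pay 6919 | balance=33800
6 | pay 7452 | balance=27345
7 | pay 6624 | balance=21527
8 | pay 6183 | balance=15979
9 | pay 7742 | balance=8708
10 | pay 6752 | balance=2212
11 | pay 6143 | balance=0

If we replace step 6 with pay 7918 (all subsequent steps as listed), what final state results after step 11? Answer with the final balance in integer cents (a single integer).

(re-executing from step 6 with the substitution; state before step 6: balance=33800)
6 | pay 7918 | balance=26879
7 | pay 6624 | balance=21047
8 | pay 6183 | balance=15484
9 | pay 7742 | balance=8198
10 | pay 6752 | balance=1687
11 | pay 6143 | balance=0

0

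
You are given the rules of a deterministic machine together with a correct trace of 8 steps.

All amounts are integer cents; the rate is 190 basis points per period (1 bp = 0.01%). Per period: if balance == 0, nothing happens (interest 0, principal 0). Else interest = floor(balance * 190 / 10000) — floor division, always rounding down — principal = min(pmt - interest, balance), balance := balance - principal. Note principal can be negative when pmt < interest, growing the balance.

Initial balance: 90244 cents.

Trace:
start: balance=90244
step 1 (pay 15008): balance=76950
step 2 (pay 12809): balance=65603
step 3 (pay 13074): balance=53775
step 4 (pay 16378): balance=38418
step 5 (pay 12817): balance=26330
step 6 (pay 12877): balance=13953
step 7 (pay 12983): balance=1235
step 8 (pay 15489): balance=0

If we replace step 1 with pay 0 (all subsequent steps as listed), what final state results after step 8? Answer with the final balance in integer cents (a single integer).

(re-executing from step 1 with the substitution; state before step 1: balance=90244)
step 1 (pay 0): balance=91958
step 2 (pay 12809): balance=80896
step 3 (pay 13074): balance=69359
step 4 (pay 16378): balance=54298
step 5 (pay 12817): balance=42512
step 6 (pay 12877): balance=30442
step 7 (pay 12983): balance=18037
step 8 (pay 15489): balance=2890

2890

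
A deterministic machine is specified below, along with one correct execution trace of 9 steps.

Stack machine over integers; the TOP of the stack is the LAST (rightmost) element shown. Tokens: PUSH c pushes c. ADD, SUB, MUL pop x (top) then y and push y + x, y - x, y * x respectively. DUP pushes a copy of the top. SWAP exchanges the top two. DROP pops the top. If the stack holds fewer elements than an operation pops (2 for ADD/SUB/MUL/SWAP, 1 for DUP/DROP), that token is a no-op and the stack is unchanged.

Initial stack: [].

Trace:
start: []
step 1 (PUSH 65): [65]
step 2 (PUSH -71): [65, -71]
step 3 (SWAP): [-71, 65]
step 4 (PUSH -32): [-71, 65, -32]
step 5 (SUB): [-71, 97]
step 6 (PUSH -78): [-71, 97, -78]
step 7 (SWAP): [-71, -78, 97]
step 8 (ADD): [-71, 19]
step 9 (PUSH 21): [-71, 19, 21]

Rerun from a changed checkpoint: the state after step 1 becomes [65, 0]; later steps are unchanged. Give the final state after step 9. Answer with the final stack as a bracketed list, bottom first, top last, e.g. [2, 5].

state after step 1 := [65, 0]
step 2 (PUSH -71): [65, 0, -71]
step 3 (SWAP): [65, -71, 0]
step 4 (PUSH -32): [65, -71, 0, -32]
step 5 (SUB): [65, -71, 32]
step 6 (PUSH -78): [65, -71, 32, -78]
step 7 (SWAP): [65, -71, -78, 32]
step 8 (ADD): [65, -71, -46]
step 9 (PUSH 21): [65, -71, -46, 21]

[65, -71, -46, 21]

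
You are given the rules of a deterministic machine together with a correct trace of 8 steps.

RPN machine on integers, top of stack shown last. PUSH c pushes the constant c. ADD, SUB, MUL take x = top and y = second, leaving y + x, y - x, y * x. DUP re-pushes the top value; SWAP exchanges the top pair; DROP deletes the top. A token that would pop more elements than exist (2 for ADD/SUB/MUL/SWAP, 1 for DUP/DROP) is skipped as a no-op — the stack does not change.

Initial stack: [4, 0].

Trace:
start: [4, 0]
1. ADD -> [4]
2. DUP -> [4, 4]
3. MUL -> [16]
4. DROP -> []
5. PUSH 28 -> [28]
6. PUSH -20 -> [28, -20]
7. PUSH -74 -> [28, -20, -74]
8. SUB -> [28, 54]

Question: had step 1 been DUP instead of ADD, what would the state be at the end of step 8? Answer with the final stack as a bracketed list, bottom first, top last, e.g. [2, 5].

[4, 0, 28, 54]

(re-executing from step 1 with the substitution; state before step 1: [4, 0])
1. DUP -> [4, 0, 0]
2. DUP -> [4, 0, 0, 0]
3. MUL -> [4, 0, 0]
4. DROP -> [4, 0]
5. PUSH 28 -> [4, 0, 28]
6. PUSH -20 -> [4, 0, 28, -20]
7. PUSH -74 -> [4, 0, 28, -20, -74]
8. SUB -> [4, 0, 28, 54]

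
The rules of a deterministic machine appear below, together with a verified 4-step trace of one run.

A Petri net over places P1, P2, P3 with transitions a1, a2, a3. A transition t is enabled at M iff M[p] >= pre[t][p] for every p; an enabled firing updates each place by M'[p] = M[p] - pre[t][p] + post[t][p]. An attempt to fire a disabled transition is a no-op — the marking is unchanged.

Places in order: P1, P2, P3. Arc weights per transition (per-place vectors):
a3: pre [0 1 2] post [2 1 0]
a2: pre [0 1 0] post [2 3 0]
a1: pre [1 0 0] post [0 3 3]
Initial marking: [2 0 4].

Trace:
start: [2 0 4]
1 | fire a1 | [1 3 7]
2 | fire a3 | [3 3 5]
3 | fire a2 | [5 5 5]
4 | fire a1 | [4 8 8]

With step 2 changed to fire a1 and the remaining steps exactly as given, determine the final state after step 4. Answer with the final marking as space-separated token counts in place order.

(re-executing from step 2 with the substitution; state before step 2: [1 3 7])
2 | fire a1 | [0 6 10]
3 | fire a2 | [2 8 10]
4 | fire a1 | [1 11 13]

1 11 13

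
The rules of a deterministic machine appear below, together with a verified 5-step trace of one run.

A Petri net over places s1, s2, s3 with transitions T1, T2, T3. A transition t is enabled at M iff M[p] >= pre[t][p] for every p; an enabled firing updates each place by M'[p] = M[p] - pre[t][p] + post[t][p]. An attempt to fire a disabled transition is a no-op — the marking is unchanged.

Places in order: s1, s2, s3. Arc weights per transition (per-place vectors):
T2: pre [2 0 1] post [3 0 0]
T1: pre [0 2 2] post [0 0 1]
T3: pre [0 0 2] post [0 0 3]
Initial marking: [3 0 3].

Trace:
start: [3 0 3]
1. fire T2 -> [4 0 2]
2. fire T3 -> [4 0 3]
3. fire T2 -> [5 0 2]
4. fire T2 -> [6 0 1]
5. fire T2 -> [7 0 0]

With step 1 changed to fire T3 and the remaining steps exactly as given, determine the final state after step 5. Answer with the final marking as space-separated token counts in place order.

6 0 2

(re-executing from step 1 with the substitution; state before step 1: [3 0 3])
1. fire T3 -> [3 0 4]
2. fire T3 -> [3 0 5]
3. fire T2 -> [4 0 4]
4. fire T2 -> [5 0 3]
5. fire T2 -> [6 0 2]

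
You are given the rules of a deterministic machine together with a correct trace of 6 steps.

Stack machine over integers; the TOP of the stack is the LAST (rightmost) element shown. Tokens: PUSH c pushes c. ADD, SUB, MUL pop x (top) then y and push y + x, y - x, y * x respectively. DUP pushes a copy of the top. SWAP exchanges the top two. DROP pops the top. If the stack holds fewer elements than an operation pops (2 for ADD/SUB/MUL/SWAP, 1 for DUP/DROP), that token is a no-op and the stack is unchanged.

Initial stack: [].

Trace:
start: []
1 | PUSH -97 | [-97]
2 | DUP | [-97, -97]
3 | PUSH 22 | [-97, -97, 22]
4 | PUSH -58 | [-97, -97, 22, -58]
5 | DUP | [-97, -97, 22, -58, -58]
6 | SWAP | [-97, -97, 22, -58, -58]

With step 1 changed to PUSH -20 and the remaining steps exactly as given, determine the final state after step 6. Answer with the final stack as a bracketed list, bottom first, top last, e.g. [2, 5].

[-20, -20, 22, -58, -58]

(re-executing from step 1 with the substitution; state before step 1: [])
1 | PUSH -20 | [-20]
2 | DUP | [-20, -20]
3 | PUSH 22 | [-20, -20, 22]
4 | PUSH -58 | [-20, -20, 22, -58]
5 | DUP | [-20, -20, 22, -58, -58]
6 | SWAP | [-20, -20, 22, -58, -58]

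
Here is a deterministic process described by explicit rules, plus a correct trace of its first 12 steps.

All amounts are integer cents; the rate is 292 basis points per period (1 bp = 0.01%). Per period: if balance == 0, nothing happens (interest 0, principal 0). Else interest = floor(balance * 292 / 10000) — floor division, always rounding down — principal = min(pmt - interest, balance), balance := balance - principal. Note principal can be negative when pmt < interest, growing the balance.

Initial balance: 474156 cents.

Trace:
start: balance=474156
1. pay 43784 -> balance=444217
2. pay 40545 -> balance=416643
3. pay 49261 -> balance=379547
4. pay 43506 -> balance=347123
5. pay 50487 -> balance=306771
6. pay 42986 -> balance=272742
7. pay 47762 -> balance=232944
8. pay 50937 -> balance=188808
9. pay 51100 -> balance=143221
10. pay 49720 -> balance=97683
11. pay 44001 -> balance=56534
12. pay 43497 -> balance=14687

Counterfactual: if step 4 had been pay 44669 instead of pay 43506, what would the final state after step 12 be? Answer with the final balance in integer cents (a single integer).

13223

(re-executing from step 4 with the substitution; state before step 4: balance=379547)
4. pay 44669 -> balance=345960
5. pay 50487 -> balance=305575
6. pay 42986 -> balance=271511
7. pay 47762 -> balance=231677
8. pay 50937 -> balance=187504
9. pay 51100 -> balance=141879
10. pay 49720 -> balance=96301
11. pay 44001 -> balance=55111
12. pay 43497 -> balance=13223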